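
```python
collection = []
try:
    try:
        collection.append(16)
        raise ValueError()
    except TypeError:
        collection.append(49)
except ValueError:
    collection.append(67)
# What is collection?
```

Step-by-step execution trace:
1. Inner try: `collection.append(16)` → collection = [16].
2. `raise ValueError()` raises ValueError.
3. Inner `except TypeError` does not match ValueError; exception propagates to outer try.
4. Outer `except ValueError` matches → `collection.append(67)` → collection = [16, 67].
Result: [16, 67]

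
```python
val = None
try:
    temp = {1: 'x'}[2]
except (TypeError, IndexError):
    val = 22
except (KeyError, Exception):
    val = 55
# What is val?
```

Step-by-step execution trace:
1. `temp = {1: 'x'}[2]` raises KeyError.
2. `except (TypeError, IndexError)` does not match KeyError; skipped.
3. `except (KeyError, Exception)` matches (KeyError is in the tuple) → val = 55.
Result: 55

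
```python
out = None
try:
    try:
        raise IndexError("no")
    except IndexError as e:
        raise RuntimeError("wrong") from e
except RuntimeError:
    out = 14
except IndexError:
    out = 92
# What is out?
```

Step-by-step execution trace:
1. Inner try raises IndexError; inner `except IndexError as e` catches it.
2. `raise RuntimeError(...) from e` raises RuntimeError (IndexError is attached as __cause__, but only RuntimeError is active).
3. Outer `except RuntimeError` matches → out = 14.
4. `except IndexError` is not reached.
Result: 14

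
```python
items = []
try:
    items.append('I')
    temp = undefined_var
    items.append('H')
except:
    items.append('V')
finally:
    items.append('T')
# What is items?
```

Step-by-step execution trace:
1. try: `items.append('I')` → items = ['I'].
2. `temp = undefined_var` raises NameError; `items.append('H')` is not reached.
3. bare `except` matches → `items.append('V')` → items = ['I', 'V'].
4. finally always runs: `items.append('T')` → items = ['I', 'V', 'T'].
Result: ['I', 'V', 'T']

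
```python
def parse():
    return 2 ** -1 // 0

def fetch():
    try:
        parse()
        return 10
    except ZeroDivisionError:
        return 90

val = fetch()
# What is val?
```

Step-by-step execution trace:
1. `fetch()` calls `parse()`.
2. `parse()` evaluates `2 ** -1 // 0`, which raises ZeroDivisionError; it propagates to the caller.
3. `return 10` is not reached.
4. `except ZeroDivisionError` in fetch matches → returns 90.
5. val = 90.
Result: 90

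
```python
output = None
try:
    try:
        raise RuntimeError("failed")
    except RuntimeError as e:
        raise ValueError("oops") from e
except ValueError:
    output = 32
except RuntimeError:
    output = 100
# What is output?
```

Step-by-step execution trace:
1. Inner try raises RuntimeError; inner `except RuntimeError as e` catches it.
2. `raise ValueError(...) from e` raises ValueError (RuntimeError is attached as __cause__, but only ValueError is active).
3. Outer `except ValueError` matches → output = 32.
4. `except RuntimeError` is not reached.
Result: 32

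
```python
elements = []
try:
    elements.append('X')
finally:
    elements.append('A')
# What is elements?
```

Step-by-step execution trace:
1. try: `elements.append('X')` → elements = ['X'].
2. The try body completes without raising.
3. finally always runs: `elements.append('A')` → elements = ['X', 'A'].
Result: ['X', 'A']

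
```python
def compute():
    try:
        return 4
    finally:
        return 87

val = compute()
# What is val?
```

Step-by-step execution trace:
1. `compute()` enters try: `return 4` sets pending return value 4.
2. Before returning, `finally: return 87` runs and overrides the pending return.
3. compute() returns 87 → val = 87.
Result: 87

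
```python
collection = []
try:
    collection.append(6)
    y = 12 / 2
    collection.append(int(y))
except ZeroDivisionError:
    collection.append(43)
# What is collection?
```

Step-by-step execution trace:
1. try: `collection.append(6)` → collection = [6].
2. `y = 12 / 2` → y = 6.0. No exception raised.
3. `collection.append(int(y))` → collection = [6, 6].
4. `except ZeroDivisionError` is skipped (no exception was raised).
Result: [6, 6]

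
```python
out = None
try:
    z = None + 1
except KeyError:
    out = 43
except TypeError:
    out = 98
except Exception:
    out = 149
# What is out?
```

Step-by-step execution trace:
1. `z = None + 1` raises TypeError.
2. `except KeyError` does not match TypeError; skipped.
3. `except TypeError` matches → out = 98.
4. Remaining except clauses are skipped.
Result: 98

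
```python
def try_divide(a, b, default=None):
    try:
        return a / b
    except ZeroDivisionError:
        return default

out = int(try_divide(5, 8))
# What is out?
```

Step-by-step execution trace:
1. `try_divide(5, 8)` enters try: `return 5 / 8` → returns 0.625. No exception raised.
2. `except ZeroDivisionError` is skipped.
3. `int(0.625)` → 0 → out = 0.
Result: 0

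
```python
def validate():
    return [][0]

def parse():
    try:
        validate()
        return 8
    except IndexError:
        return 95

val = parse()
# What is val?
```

Step-by-step execution trace:
1. `parse()` calls `validate()`.
2. `validate()` evaluates `[][0]`, which raises IndexError; it propagates to the caller.
3. `return 8` is not reached.
4. `except IndexError` in parse matches → returns 95.
5. val = 95.
Result: 95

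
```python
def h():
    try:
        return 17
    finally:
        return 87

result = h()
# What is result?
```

Step-by-step execution trace:
1. `h()` enters try: `return 17` sets pending return value 17.
2. Before returning, `finally: return 87` runs and overrides the pending return.
3. h() returns 87 → result = 87.
Result: 87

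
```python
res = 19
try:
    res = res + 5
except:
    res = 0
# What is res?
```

Step-by-step execution trace:
1. res starts at 19.
2. try: `res = res + 5` → res = 24. No exception raised.
3. `except` is skipped.
Result: 24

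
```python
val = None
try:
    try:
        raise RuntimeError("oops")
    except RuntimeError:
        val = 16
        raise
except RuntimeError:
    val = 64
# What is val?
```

Step-by-step execution trace:
1. Inner try: `raise RuntimeError("oops")` raises RuntimeError.
2. Inner `except RuntimeError` matches → val = 16.
3. bare `raise` re-raises the same RuntimeError.
4. Outer `except RuntimeError` matches → val = 64.
Result: 64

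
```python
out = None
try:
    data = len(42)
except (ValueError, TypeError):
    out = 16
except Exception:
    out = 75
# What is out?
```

Step-by-step execution trace:
1. `data = len(42)` raises TypeError.
2. `except (ValueError, TypeError)` matches (TypeError is in the tuple) → out = 16.
3. `except Exception` is not reached.
Result: 16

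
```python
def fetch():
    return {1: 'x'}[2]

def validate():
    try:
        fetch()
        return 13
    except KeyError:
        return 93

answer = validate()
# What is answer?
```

Step-by-step execution trace:
1. `validate()` calls `fetch()`.
2. `fetch()` evaluates `{1: 'x'}[2]`, which raises KeyError; it propagates to the caller.
3. `return 13` is not reached.
4. `except KeyError` in validate matches → returns 93.
5. answer = 93.
Result: 93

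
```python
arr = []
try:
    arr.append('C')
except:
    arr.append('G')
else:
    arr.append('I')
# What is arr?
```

Step-by-step execution trace:
1. try: `arr.append('C')` → arr = ['C']. No exception raised.
2. `except` is skipped.
3. `else` runs (try completed without exception): `arr.append('I')` → arr = ['C', 'I'].
Result: ['C', 'I']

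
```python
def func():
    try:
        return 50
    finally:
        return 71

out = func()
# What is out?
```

Step-by-step execution trace:
1. `func()` enters try: `return 50` sets pending return value 50.
2. Before returning, `finally: return 71` runs and overrides the pending return.
3. func() returns 71 → out = 71.
Result: 71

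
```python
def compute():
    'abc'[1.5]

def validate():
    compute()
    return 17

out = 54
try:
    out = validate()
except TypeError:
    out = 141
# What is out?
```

Step-by-step execution trace:
1. out starts at 54.
2. try: `validate()` calls `compute()`.
3. `compute()` evaluates `'abc'[1.5]`, which raises TypeError; it propagates through validate (uncaught).
4. `return 17` in validate is not reached; the assignment to out does not complete.
5. `except TypeError` matches → out = 141.
Result: 141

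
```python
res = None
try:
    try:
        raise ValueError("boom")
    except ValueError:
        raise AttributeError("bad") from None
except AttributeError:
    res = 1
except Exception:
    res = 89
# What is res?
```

Step-by-step execution trace:
1. Inner try raises ValueError; inner `except ValueError` catches it.
2. `raise AttributeError(...) from None` raises AttributeError (from None suppresses __context__, but the active exception is still AttributeError).
3. Outer `except AttributeError` matches → res = 1.
4. `except Exception` is not reached.
Result: 1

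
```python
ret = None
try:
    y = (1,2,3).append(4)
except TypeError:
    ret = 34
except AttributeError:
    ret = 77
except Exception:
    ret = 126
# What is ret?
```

Step-by-step execution trace:
1. `y = (1,2,3).append(4)` raises AttributeError.
2. `except TypeError` does not match AttributeError; skipped.
3. `except AttributeError` matches → ret = 77.
4. Remaining except clauses are skipped.
Result: 77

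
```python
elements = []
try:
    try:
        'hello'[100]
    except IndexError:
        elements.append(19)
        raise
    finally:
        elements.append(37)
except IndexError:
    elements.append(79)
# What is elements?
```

Step-by-step execution trace:
1. Inner try: `'hello'[100]` raises IndexError.
2. Inner `except IndexError` matches → `elements.append(19)` → elements = [19].
3. bare `raise` re-raises IndexError.
4. Inner `finally` runs during unwinding: `elements.append(37)` → elements = [19, 37].
5. Outer `except IndexError` matches → `elements.append(79)` → elements = [19, 37, 79].
Result: [19, 37, 79]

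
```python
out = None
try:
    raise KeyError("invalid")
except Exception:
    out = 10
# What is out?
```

Step-by-step execution trace:
1. `raise KeyError(...)` raises KeyError.
2. `except Exception` matches (KeyError is a subclass of Exception) → out = 10.
Result: 10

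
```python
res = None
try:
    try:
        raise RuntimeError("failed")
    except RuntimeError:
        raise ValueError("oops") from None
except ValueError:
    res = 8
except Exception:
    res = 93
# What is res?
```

Step-by-step execution trace:
1. Inner try raises RuntimeError; inner `except RuntimeError` catches it.
2. `raise ValueError(...) from None` raises ValueError (from None suppresses __context__, but the active exception is still ValueError).
3. Outer `except ValueError` matches → res = 8.
4. `except Exception` is not reached.
Result: 8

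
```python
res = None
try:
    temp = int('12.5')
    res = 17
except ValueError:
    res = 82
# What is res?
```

Step-by-step execution trace:
1. `temp = int('12.5')` raises ValueError.
2. `res = 17` is not reached.
3. `except ValueError` matches → res = 82.
Result: 82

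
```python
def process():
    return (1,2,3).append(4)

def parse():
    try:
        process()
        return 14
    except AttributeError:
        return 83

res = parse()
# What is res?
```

Step-by-step execution trace:
1. `parse()` calls `process()`.
2. `process()` evaluates `(1,2,3).append(4)`, which raises AttributeError; it propagates to the caller.
3. `return 14` is not reached.
4. `except AttributeError` in parse matches → returns 83.
5. res = 83.
Result: 83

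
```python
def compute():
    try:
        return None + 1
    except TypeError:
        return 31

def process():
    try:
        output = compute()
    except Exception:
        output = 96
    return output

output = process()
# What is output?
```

Step-by-step execution trace:
1. `process()` calls `compute()`.
2. In compute: `None + 1` raises TypeError; `except TypeError` catches it → returns 31.
3. In process: `output = compute()` → output = 31. No exception reaches process.
4. `except Exception` is skipped; process returns 31.
5. output = 31.
Result: 31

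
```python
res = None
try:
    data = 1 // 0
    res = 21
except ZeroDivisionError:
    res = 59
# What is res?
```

Step-by-step execution trace:
1. `data = 1 // 0` raises ZeroDivisionError.
2. `res = 21` is not reached.
3. `except ZeroDivisionError` matches → res = 59.
Result: 59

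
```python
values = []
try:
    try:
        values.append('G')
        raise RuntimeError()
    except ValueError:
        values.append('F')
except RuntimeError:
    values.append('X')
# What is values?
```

Step-by-step execution trace:
1. Inner try: `values.append('G')` → values = ['G'].
2. `raise RuntimeError()` raises RuntimeError.
3. Inner `except ValueError` does not match RuntimeError; exception propagates to outer try.
4. Outer `except RuntimeError` matches → `values.append('X')` → values = ['G', 'X'].
Result: ['G', 'X']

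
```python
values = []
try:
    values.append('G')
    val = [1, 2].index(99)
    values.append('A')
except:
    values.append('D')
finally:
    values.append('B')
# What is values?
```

Step-by-step execution trace:
1. try: `values.append('G')` → values = ['G'].
2. `val = [1, 2].index(99)` raises ValueError; `values.append('A')` is not reached.
3. bare `except` matches → `values.append('D')` → values = ['G', 'D'].
4. finally always runs: `values.append('B')` → values = ['G', 'D', 'B'].
Result: ['G', 'D', 'B']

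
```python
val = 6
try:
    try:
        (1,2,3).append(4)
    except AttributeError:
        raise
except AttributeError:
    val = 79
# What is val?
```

Step-by-step execution trace:
1. Inner try: `(1,2,3).append(4)` raises AttributeError.
2. Inner `except AttributeError` matches; bare `raise` re-raises the same AttributeError.
3. Outer `except AttributeError` matches → val = 79.
Result: 79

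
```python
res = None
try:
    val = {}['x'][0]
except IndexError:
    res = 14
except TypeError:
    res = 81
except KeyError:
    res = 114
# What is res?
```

Step-by-step execution trace:
1. `val = {}['x'][0]` raises KeyError.
2. `except IndexError` does not match KeyError; skipped.
3. `except TypeError` does not match KeyError; skipped.
4. `except KeyError` matches → res = 114.
Result: 114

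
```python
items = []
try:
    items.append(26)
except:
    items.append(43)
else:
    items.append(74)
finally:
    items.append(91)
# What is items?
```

Step-by-step execution trace:
1. try: `items.append(26)` → items = [26]. No exception raised.
2. `except` is skipped.
3. `else` runs: `items.append(74)` → items = [26, 74].
4. `finally` always runs: `items.append(91)` → items = [26, 74, 91].
Result: [26, 74, 91]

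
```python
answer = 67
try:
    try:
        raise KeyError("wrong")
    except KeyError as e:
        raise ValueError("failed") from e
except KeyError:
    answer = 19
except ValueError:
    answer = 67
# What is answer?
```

Step-by-step execution trace:
1. Inner try raises KeyError; inner `except KeyError as e` catches it.
2. `raise ValueError(...) from e` raises ValueError (KeyError is attached as __cause__, but only ValueError is active).
3. Outer `except KeyError` does not match ValueError; skipped.
4. Outer `except ValueError` matches → answer = 67.
Result: 67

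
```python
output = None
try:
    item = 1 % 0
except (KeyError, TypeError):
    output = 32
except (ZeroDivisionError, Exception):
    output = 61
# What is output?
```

Step-by-step execution trace:
1. `item = 1 % 0` raises ZeroDivisionError.
2. `except (KeyError, TypeError)` does not match ZeroDivisionError; skipped.
3. `except (ZeroDivisionError, Exception)` matches (ZeroDivisionError is in the tuple) → output = 61.
Result: 61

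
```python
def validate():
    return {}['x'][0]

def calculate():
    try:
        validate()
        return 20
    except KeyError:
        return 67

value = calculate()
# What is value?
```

Step-by-step execution trace:
1. `calculate()` calls `validate()`.
2. `validate()` evaluates `{}['x'][0]`, which raises KeyError; it propagates to the caller.
3. `return 20` is not reached.
4. `except KeyError` in calculate matches → returns 67.
5. value = 67.
Result: 67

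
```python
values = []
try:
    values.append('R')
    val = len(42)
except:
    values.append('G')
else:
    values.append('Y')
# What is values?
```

Step-by-step execution trace:
1. try: `values.append('R')` → values = ['R'].
2. `val = len(42)` raises TypeError.
3. bare `except` matches → `values.append('G')` → values = ['R', 'G'].
4. `else` is skipped (an exception was raised).
Result: ['R', 'G']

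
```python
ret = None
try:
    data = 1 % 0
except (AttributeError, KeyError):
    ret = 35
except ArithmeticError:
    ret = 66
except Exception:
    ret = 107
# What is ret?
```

Step-by-step execution trace:
1. `data = 1 % 0` raises ZeroDivisionError.
2. `except (AttributeError, KeyError)` does not match ZeroDivisionError; skipped.
3. `except ArithmeticError` matches (ZeroDivisionError is a subclass of ArithmeticError) → ret = 66.
4. `except Exception` is not reached.
Result: 66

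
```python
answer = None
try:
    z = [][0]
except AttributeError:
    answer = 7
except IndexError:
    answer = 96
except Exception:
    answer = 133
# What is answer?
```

Step-by-step execution trace:
1. `z = [][0]` raises IndexError.
2. `except AttributeError` does not match IndexError; skipped.
3. `except IndexError` matches → answer = 96.
4. Remaining except clauses are skipped.
Result: 96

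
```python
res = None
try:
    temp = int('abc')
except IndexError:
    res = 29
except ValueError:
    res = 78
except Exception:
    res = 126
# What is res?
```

Step-by-step execution trace:
1. `temp = int('abc')` raises ValueError.
2. `except IndexError` does not match ValueError; skipped.
3. `except ValueError` matches → res = 78.
4. Remaining except clauses are skipped.
Result: 78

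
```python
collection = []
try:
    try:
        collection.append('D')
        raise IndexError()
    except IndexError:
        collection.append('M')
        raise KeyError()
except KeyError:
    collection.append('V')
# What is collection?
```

Step-by-step execution trace:
1. Inner try: `collection.append('D')` → collection = ['D'].
2. `raise IndexError()` raises IndexError.
3. Inner `except IndexError` matches → `collection.append('M')` → collection = ['D', 'M'].
4. `raise KeyError()` raises KeyError; propagates to outer try.
5. Outer `except KeyError` matches → `collection.append('V')` → collection = ['D', 'M', 'V'].
Result: ['D', 'M', 'V']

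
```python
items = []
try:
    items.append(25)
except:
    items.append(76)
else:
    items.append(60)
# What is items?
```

Step-by-step execution trace:
1. try: `items.append(25)` → items = [25]. No exception raised.
2. `except` is skipped.
3. `else` runs (try completed without exception): `items.append(60)` → items = [25, 60].
Result: [25, 60]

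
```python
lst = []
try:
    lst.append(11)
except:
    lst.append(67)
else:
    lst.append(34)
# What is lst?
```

Step-by-step execution trace:
1. try: `lst.append(11)` → lst = [11]. No exception raised.
2. `except` is skipped.
3. `else` runs (try completed without exception): `lst.append(34)` → lst = [11, 34].
Result: [11, 34]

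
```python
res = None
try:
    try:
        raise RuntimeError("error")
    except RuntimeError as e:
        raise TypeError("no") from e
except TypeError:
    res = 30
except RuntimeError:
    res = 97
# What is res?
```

Step-by-step execution trace:
1. Inner try raises RuntimeError; inner `except RuntimeError as e` catches it.
2. `raise TypeError(...) from e` raises TypeError (RuntimeError is attached as __cause__, but only TypeError is active).
3. Outer `except TypeError` matches → res = 30.
4. `except RuntimeError` is not reached.
Result: 30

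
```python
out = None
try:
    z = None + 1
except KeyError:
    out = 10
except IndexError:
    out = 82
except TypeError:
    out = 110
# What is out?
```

Step-by-step execution trace:
1. `z = None + 1` raises TypeError.
2. `except KeyError` does not match TypeError; skipped.
3. `except IndexError` does not match TypeError; skipped.
4. `except TypeError` matches → out = 110.
Result: 110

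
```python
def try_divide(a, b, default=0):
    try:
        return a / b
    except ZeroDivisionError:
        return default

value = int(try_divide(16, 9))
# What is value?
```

Step-by-step execution trace:
1. `try_divide(16, 9)` enters try: `return 16 / 9` → returns 1.7777777777777777. No exception raised.
2. `except ZeroDivisionError` is skipped.
3. `int(1.7777777777777777)` → 1 → value = 1.
Result: 1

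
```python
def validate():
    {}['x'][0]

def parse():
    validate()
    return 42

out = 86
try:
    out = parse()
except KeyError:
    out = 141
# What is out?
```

Step-by-step execution trace:
1. out starts at 86.
2. try: `parse()` calls `validate()`.
3. `validate()` evaluates `{}['x'][0]`, which raises KeyError; it propagates through parse (uncaught).
4. `return 42` in parse is not reached; the assignment to out does not complete.
5. `except KeyError` matches → out = 141.
Result: 141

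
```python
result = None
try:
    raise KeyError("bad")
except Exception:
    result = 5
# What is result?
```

Step-by-step execution trace:
1. `raise KeyError(...)` raises KeyError.
2. `except Exception` matches (KeyError is a subclass of Exception) → result = 5.
Result: 5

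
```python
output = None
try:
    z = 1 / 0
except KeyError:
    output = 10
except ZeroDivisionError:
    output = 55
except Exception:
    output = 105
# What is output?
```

Step-by-step execution trace:
1. `z = 1 / 0` raises ZeroDivisionError.
2. `except KeyError` does not match ZeroDivisionError; skipped.
3. `except ZeroDivisionError` matches → output = 55.
4. Remaining except clauses are skipped.
Result: 55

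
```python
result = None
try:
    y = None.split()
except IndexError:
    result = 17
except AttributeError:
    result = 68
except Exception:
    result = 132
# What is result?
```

Step-by-step execution trace:
1. `y = None.split()` raises AttributeError.
2. `except IndexError` does not match AttributeError; skipped.
3. `except AttributeError` matches → result = 68.
4. Remaining except clauses are skipped.
Result: 68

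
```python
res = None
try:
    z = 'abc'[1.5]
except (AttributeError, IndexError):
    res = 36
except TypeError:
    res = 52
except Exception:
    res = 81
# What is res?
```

Step-by-step execution trace:
1. `z = 'abc'[1.5]` raises TypeError.
2. `except (AttributeError, IndexError)` does not match TypeError; skipped.
3. `except TypeError` matches (exact type match) → res = 52.
4. `except Exception` is not reached.
Result: 52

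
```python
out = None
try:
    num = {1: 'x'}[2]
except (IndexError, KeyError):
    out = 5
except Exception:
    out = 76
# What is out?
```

Step-by-step execution trace:
1. `num = {1: 'x'}[2]` raises KeyError.
2. `except (IndexError, KeyError)` matches (KeyError is in the tuple) → out = 5.
3. `except Exception` is not reached.
Result: 5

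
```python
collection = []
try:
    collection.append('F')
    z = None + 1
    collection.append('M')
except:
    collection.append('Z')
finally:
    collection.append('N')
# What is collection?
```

Step-by-step execution trace:
1. try: `collection.append('F')` → collection = ['F'].
2. `z = None + 1` raises TypeError; `collection.append('M')` is not reached.
3. bare `except` matches → `collection.append('Z')` → collection = ['F', 'Z'].
4. finally always runs: `collection.append('N')` → collection = ['F', 'Z', 'N'].
Result: ['F', 'Z', 'N']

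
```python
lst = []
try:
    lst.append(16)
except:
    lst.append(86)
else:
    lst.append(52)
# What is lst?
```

Step-by-step execution trace:
1. try: `lst.append(16)` → lst = [16]. No exception raised.
2. `except` is skipped.
3. `else` runs (try completed without exception): `lst.append(52)` → lst = [16, 52].
Result: [16, 52]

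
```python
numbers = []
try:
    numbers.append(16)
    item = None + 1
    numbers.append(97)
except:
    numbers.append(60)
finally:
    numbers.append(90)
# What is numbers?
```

Step-by-step execution trace:
1. try: `numbers.append(16)` → numbers = [16].
2. `item = None + 1` raises TypeError; `numbers.append(97)` is not reached.
3. bare `except` matches → `numbers.append(60)` → numbers = [16, 60].
4. finally always runs: `numbers.append(90)` → numbers = [16, 60, 90].
Result: [16, 60, 90]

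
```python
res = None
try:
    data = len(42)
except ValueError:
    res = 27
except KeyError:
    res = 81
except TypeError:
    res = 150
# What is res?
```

Step-by-step execution trace:
1. `data = len(42)` raises TypeError.
2. `except ValueError` does not match TypeError; skipped.
3. `except KeyError` does not match TypeError; skipped.
4. `except TypeError` matches → res = 150.
Result: 150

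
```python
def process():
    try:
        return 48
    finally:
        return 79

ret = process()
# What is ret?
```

Step-by-step execution trace:
1. `process()` enters try: `return 48` sets pending return value 48.
2. Before returning, `finally: return 79` runs and overrides the pending return.
3. process() returns 79 → ret = 79.
Result: 79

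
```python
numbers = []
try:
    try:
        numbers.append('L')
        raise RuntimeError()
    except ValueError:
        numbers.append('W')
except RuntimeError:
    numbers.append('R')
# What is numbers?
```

Step-by-step execution trace:
1. Inner try: `numbers.append('L')` → numbers = ['L'].
2. `raise RuntimeError()` raises RuntimeError.
3. Inner `except ValueError` does not match RuntimeError; exception propagates to outer try.
4. Outer `except RuntimeError` matches → `numbers.append('R')` → numbers = ['L', 'R'].
Result: ['L', 'R']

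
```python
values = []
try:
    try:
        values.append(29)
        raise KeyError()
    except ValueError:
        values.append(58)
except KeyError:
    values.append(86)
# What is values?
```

Step-by-step execution trace:
1. Inner try: `values.append(29)` → values = [29].
2. `raise KeyError()` raises KeyError.
3. Inner `except ValueError` does not match KeyError; exception propagates to outer try.
4. Outer `except KeyError` matches → `values.append(86)` → values = [29, 86].
Result: [29, 86]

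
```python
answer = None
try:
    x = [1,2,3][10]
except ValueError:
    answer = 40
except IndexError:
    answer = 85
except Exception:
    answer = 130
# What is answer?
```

Step-by-step execution trace:
1. `x = [1,2,3][10]` raises IndexError.
2. `except ValueError` does not match IndexError; skipped.
3. `except IndexError` matches → answer = 85.
4. Remaining except clauses are skipped.
Result: 85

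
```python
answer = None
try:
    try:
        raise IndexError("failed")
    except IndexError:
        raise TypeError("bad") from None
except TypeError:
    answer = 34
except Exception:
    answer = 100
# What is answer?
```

Step-by-step execution trace:
1. Inner try raises IndexError; inner `except IndexError` catches it.
2. `raise TypeError(...) from None` raises TypeError (from None suppresses __context__, but the active exception is still TypeError).
3. Outer `except TypeError` matches → answer = 34.
4. `except Exception` is not reached.
Result: 34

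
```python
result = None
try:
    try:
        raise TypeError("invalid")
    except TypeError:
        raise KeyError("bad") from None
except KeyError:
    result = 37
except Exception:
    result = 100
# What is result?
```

Step-by-step execution trace:
1. Inner try raises TypeError; inner `except TypeError` catches it.
2. `raise KeyError(...) from None` raises KeyError (from None suppresses __context__, but the active exception is still KeyError).
3. Outer `except KeyError` matches → result = 37.
4. `except Exception` is not reached.
Result: 37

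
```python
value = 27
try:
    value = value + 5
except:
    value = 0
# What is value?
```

Step-by-step execution trace:
1. value starts at 27.
2. try: `value = value + 5` → value = 32. No exception raised.
3. `except` is skipped.
Result: 32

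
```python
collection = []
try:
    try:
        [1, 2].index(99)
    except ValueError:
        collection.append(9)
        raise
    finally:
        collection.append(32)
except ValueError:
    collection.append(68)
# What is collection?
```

Step-by-step execution trace:
1. Inner try: `[1, 2].index(99)` raises ValueError.
2. Inner `except ValueError` matches → `collection.append(9)` → collection = [9].
3. bare `raise` re-raises ValueError.
4. Inner `finally` runs during unwinding: `collection.append(32)` → collection = [9, 32].
5. Outer `except ValueError` matches → `collection.append(68)` → collection = [9, 32, 68].
Result: [9, 32, 68]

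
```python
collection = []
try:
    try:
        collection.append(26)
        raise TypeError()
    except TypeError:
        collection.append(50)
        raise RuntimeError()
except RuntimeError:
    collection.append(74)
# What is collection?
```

Step-by-step execution trace:
1. Inner try: `collection.append(26)` → collection = [26].
2. `raise TypeError()` raises TypeError.
3. Inner `except TypeError` matches → `collection.append(50)` → collection = [26, 50].
4. `raise RuntimeError()` raises RuntimeError; propagates to outer try.
5. Outer `except RuntimeError` matches → `collection.append(74)` → collection = [26, 50, 74].
Result: [26, 50, 74]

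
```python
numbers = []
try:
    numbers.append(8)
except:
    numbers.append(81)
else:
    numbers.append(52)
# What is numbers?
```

Step-by-step execution trace:
1. try: `numbers.append(8)` → numbers = [8]. No exception raised.
2. `except` is skipped.
3. `else` runs (try completed without exception): `numbers.append(52)` → numbers = [8, 52].
Result: [8, 52]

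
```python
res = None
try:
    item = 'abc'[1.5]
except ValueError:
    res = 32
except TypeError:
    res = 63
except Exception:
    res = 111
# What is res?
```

Step-by-step execution trace:
1. `item = 'abc'[1.5]` raises TypeError.
2. `except ValueError` does not match TypeError; skipped.
3. `except TypeError` matches → res = 63.
4. Remaining except clauses are skipped.
Result: 63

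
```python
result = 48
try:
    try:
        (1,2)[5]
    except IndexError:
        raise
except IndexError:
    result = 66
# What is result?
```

Step-by-step execution trace:
1. Inner try: `(1,2)[5]` raises IndexError.
2. Inner `except IndexError` matches; bare `raise` re-raises the same IndexError.
3. Outer `except IndexError` matches → result = 66.
Result: 66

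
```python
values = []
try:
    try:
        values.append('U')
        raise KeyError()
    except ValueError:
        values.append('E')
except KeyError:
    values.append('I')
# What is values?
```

Step-by-step execution trace:
1. Inner try: `values.append('U')` → values = ['U'].
2. `raise KeyError()` raises KeyError.
3. Inner `except ValueError` does not match KeyError; exception propagates to outer try.
4. Outer `except KeyError` matches → `values.append('I')` → values = ['U', 'I'].
Result: ['U', 'I']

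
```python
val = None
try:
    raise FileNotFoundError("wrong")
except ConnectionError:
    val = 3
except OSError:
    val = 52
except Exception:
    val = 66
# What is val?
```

Step-by-step execution trace:
1. `raise FileNotFoundError(...)` raises FileNotFoundError.
2. `except ConnectionError` does not match (FileNotFoundError is not a subclass of ConnectionError); skipped.
3. `except OSError` matches (FileNotFoundError is a subclass of OSError) → val = 52.
4. `except Exception` is not reached.
Result: 52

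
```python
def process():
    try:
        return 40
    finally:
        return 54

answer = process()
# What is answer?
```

Step-by-step execution trace:
1. `process()` enters try: `return 40` sets pending return value 40.
2. Before returning, `finally: return 54` runs and overrides the pending return.
3. process() returns 54 → answer = 54.
Result: 54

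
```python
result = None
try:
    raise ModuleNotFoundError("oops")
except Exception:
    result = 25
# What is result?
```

Step-by-step execution trace:
1. `raise ModuleNotFoundError(...)` raises ModuleNotFoundError.
2. `except Exception` matches (ModuleNotFoundError is a subclass of Exception) → result = 25.
Result: 25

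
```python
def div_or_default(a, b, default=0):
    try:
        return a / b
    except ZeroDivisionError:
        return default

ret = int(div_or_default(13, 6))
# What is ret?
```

Step-by-step execution trace:
1. `div_or_default(13, 6)` enters try: `return 13 / 6` → returns 2.1666666666666665. No exception raised.
2. `except ZeroDivisionError` is skipped.
3. `int(2.1666666666666665)` → 2 → ret = 2.
Result: 2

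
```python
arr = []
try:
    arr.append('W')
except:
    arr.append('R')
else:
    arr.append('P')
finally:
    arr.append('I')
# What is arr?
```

Step-by-step execution trace:
1. try: `arr.append('W')` → arr = ['W']. No exception raised.
2. `except` is skipped.
3. `else` runs: `arr.append('P')` → arr = ['W', 'P'].
4. `finally` always runs: `arr.append('I')` → arr = ['W', 'P', 'I'].
Result: ['W', 'P', 'I']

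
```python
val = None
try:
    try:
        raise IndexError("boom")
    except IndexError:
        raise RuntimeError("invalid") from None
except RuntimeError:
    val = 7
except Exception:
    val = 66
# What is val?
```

Step-by-step execution trace:
1. Inner try raises IndexError; inner `except IndexError` catches it.
2. `raise RuntimeError(...) from None` raises RuntimeError (from None suppresses __context__, but the active exception is still RuntimeError).
3. Outer `except RuntimeError` matches → val = 7.
4. `except Exception` is not reached.
Result: 7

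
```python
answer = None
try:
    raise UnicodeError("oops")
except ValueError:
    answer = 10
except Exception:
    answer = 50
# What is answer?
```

Step-by-step execution trace:
1. `raise UnicodeError(...)` raises UnicodeError.
2. `except ValueError` matches (UnicodeError is a subclass of ValueError) → answer = 10.
3. `except Exception` is not reached.
Result: 10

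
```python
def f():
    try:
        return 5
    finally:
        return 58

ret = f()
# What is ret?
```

Step-by-step execution trace:
1. `f()` enters try: `return 5` sets pending return value 5.
2. Before returning, `finally: return 58` runs and overrides the pending return.
3. f() returns 58 → ret = 58.
Result: 58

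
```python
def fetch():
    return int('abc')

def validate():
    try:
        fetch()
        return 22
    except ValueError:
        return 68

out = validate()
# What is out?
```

Step-by-step execution trace:
1. `validate()` calls `fetch()`.
2. `fetch()` evaluates `int('abc')`, which raises ValueError; it propagates to the caller.
3. `return 22` is not reached.
4. `except ValueError` in validate matches → returns 68.
5. out = 68.
Result: 68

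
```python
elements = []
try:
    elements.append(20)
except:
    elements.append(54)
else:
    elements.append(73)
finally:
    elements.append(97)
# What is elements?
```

Step-by-step execution trace:
1. try: `elements.append(20)` → elements = [20]. No exception raised.
2. `except` is skipped.
3. `else` runs: `elements.append(73)` → elements = [20, 73].
4. `finally` always runs: `elements.append(97)` → elements = [20, 73, 97].
Result: [20, 73, 97]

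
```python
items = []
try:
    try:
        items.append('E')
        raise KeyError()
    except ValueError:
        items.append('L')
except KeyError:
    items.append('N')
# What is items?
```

Step-by-step execution trace:
1. Inner try: `items.append('E')` → items = ['E'].
2. `raise KeyError()` raises KeyError.
3. Inner `except ValueError` does not match KeyError; exception propagates to outer try.
4. Outer `except KeyError` matches → `items.append('N')` → items = ['E', 'N'].
Result: ['E', 'N']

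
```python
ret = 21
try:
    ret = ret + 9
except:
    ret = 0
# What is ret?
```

Step-by-step execution trace:
1. ret starts at 21.
2. try: `ret = ret + 9` → ret = 30. No exception raised.
3. `except` is skipped.
Result: 30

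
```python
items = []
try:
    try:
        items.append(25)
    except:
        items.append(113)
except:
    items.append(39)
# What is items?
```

Step-by-step execution trace:
1. Inner try: `items.append(25)` → items = [25]. No exception raised.
2. Inner `except` is skipped.
3. Inner try completes normally; outer `except` is skipped.
Result: [25]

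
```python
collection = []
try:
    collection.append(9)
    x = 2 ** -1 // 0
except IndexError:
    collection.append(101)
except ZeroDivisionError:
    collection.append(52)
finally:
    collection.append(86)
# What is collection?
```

Step-by-step execution trace:
1. try: `collection.append(9)` → collection = [9].
2. `x = 2 ** -1 // 0` raises ZeroDivisionError.
3. `except IndexError` does not match ZeroDivisionError; skipped.
4. `except ZeroDivisionError` matches → `collection.append(52)` → collection = [9, 52].
5. finally always runs: `collection.append(86)` → collection = [9, 52, 86].
Result: [9, 52, 86]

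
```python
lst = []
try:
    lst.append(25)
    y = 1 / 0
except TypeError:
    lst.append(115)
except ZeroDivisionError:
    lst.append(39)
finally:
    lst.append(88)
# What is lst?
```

Step-by-step execution trace:
1. try: `lst.append(25)` → lst = [25].
2. `y = 1 / 0` raises ZeroDivisionError.
3. `except TypeError` does not match ZeroDivisionError; skipped.
4. `except ZeroDivisionError` matches → `lst.append(39)` → lst = [25, 39].
5. finally always runs: `lst.append(88)` → lst = [25, 39, 88].
Result: [25, 39, 88]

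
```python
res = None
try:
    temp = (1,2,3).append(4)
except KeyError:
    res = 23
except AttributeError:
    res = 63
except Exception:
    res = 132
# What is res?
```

Step-by-step execution trace:
1. `temp = (1,2,3).append(4)` raises AttributeError.
2. `except KeyError` does not match AttributeError; skipped.
3. `except AttributeError` matches → res = 63.
4. Remaining except clauses are skipped.
Result: 63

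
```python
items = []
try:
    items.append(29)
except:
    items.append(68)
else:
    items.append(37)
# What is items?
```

Step-by-step execution trace:
1. try: `items.append(29)` → items = [29]. No exception raised.
2. `except` is skipped.
3. `else` runs (try completed without exception): `items.append(37)` → items = [29, 37].
Result: [29, 37]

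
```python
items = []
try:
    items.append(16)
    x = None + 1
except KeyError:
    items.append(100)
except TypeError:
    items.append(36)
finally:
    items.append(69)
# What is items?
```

Step-by-step execution trace:
1. try: `items.append(16)` → items = [16].
2. `x = None + 1` raises TypeError.
3. `except KeyError` does not match TypeError; skipped.
4. `except TypeError` matches → `items.append(36)` → items = [16, 36].
5. finally always runs: `items.append(69)` → items = [16, 36, 69].
Result: [16, 36, 69]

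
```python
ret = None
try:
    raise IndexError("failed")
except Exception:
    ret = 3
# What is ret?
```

Step-by-step execution trace:
1. `raise IndexError(...)` raises IndexError.
2. `except Exception` matches (IndexError is a subclass of Exception) → ret = 3.
Result: 3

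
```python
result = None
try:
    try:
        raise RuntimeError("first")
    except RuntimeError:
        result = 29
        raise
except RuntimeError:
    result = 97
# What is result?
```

Step-by-step execution trace:
1. Inner try: `raise RuntimeError("first")` raises RuntimeError.
2. Inner `except RuntimeError` matches → result = 29.
3. bare `raise` re-raises the same RuntimeError.
4. Outer `except RuntimeError` matches → result = 97.
Result: 97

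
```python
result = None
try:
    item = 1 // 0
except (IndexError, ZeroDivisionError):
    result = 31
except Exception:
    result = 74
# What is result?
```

Step-by-step execution trace:
1. `item = 1 // 0` raises ZeroDivisionError.
2. `except (IndexError, ZeroDivisionError)` matches (ZeroDivisionError is in the tuple) → result = 31.
3. `except Exception` is not reached.
Result: 31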